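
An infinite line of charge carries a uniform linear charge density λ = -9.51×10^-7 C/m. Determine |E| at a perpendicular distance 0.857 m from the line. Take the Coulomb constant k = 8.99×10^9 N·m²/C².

E = 2.00e4 V/m

Choose a coaxial cylinder of radius r = 0.857 m (arbitrary length L) as the Gaussian surface.
Q_enc = λL, so λ_enc = -9.51×10^-7 C/m.
Since E is radial and uniform over the curved surface, Φ = E·2πrL = Q_enc/ε₀ = λ_enc L/ε₀.
E = 2k|λ_enc|/r = 2(8.99×10^9)(9.51×10^-7)/(0.857) = 2.00×10^4 N/C.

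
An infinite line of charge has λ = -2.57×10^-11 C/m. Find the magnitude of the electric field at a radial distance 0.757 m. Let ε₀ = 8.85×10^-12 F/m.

By cylindrical symmetry E is radial; use a coaxial Gaussian cylinder of radius 0.757 m and length L.
Q_enc = λL, so λ_enc = -2.57×10^-11 C/m.
Gauss's law: E·2πrL = λ_enc L/ε₀.
E = |λ_enc|/(2πε₀r) = (2.57×10^-11)/(2π·8.85×10^-12·0.757) = 0.611 N/C.

|E| = 0.611 V/m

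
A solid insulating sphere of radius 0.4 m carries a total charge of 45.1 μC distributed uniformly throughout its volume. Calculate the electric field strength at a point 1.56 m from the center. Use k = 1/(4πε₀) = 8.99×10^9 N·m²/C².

|E| ≈ 1.67×10^5 N/C

Use a concentric Gaussian sphere at r = 1.56 m (r > R, so the entire charge is enclosed).
Q_enc = 45.1 μC = 4.51×10^-5 C.
Applying ∮E·dA = Q_enc/ε₀ with Φ = E(4πr²):
E = k|Q_enc|/r² = (8.99×10^9)(4.51×10^-5)/(1.56)² = 1.67×10^5 N/C.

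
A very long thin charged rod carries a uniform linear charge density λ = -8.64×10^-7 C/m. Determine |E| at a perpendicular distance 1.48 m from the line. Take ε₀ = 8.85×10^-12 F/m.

|E| = 1.05×10^4 V/m

Coaxial Gaussian cylinder, radius r = 1.48 m, length L.
Q_enc = λL, so λ_enc = -8.64e-7 C/m.
Gauss's law: E·2πrL = λ_enc L/ε₀.
E = |λ_enc|/(2πε₀r) = (8.64×10^-7)/(2π·8.85×10^-12·1.48) = 1.05e4 N/C.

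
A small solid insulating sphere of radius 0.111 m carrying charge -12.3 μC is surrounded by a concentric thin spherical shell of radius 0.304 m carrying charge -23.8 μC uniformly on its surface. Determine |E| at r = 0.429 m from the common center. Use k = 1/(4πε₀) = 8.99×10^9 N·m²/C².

By spherical symmetry E is radial; choose a Gaussian sphere of radius r = 0.429 m (r > 0.304 m, enclosing both).
Q_enc = (-12.3 μC) + (-23.8 μC) = -3.61×10^-5 C.
Since E is radial and uniform over the Gaussian sphere, Φ = E·4πr² = Q_enc/ε₀.
E = k|Q_enc|/r² = (8.99×10^9)(3.61×10^-5)/(0.429)² = 1.76×10^6 N/C.

|E| ≈ 1.76e6 N/C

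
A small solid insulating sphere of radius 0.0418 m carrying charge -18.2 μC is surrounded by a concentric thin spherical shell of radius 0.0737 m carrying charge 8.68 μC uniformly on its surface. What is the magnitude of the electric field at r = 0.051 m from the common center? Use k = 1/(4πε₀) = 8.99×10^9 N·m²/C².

|E| = 6.29×10^7 V/m

Symmetry ⇒ E = E(r) r̂. Gaussian sphere of radius r = 0.051 m (between the bodies, 0.0418 m < r < 0.0737 m).
Only the inner charge is enclosed; the outer shell contributes nothing inside itself. Q_enc = -18.2 μC = -1.82e-5 C.
By Gauss's law, ∮E·dA = E·4πr² = Q_enc/ε₀.
E = k|Q_enc|/r² = (8.99×10^9)(1.82×10^-5)/(0.051)² = 6.29×10^7 N/C.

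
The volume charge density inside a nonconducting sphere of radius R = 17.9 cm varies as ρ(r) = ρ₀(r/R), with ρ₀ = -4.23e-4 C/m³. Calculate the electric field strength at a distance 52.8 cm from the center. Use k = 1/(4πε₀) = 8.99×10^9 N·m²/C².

Symmetry ⇒ E = E(r) r̂. Gaussian sphere of radius r = 52.8 cm (r > R, all charge enclosed).
Q_enc = 4π ∫₀^R ρ₀(r'/R)^1 r'² dr' = 4πρ₀R³/4 = -7.622×10^-6 C.
Applying ∮E·dA = Q_enc/ε₀ with Φ = E(4πr²):
E = k|Q_enc|/r² = (8.99×10^9)(7.622×10^-6)/(0.528)² = 2.46e5 N/C.

2.46e5 N/C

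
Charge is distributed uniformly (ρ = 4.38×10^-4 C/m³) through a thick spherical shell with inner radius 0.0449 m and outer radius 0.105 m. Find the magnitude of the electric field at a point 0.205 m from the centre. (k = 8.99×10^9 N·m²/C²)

Use a concentric Gaussian sphere at r = 0.205 m (r > 0.105 m, enclosing the whole shell).
Q_enc = ρ·(4π/3)(b³ − a³) = (4.38×10^-4)·(4π/3)·((0.105)³ − (0.0449)³) = 1.958e-6 C.
Since E is radial and uniform over the Gaussian sphere, Φ = E·4πr² = Q_enc/ε₀.
E = k|Q_enc|/r² = (8.99×10^9)(1.958e-6)/(0.205)² = 4.19×10^5 N/C.

4.19×10^5 N/C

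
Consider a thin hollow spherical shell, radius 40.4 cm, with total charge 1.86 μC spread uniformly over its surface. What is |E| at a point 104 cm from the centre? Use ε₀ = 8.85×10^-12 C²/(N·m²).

E ≈ 1.55×10^4 N/C

By spherical symmetry E is radial; choose a Gaussian sphere of radius r = 104 cm (r > 40.4 cm).
The entire shell is enclosed: Q_enc = 1.86×10^-6 C.
Gauss's law: E·4πr² = Q_enc/ε₀.
E = |Q_enc|/(4πε₀r²) = (1.86×10^-6)/(4π·8.85×10^-12·(1.04)²) = 1.55×10^4 N/C.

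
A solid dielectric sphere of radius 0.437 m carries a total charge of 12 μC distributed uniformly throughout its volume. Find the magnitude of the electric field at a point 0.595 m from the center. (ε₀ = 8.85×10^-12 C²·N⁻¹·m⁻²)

Take a concentric spherical Gaussian surface of radius r = 0.595 m (r > R, so the entire charge is enclosed).
Q_enc = 12 μC = 1.20×10^-5 C.
Gauss's law: E·4πr² = Q_enc/ε₀.
E = |Q_enc|/(4πε₀r²) = (1.20×10^-5)/(4π·8.85×10^-12·(0.595)²) = 3.05×10^5 N/C.

E ≈ 3.05×10^5 N/C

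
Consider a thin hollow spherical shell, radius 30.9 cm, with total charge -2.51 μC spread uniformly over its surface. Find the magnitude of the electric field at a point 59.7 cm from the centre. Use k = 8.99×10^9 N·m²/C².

Use a concentric Gaussian sphere at r = 59.7 cm (r > 30.9 cm).
The entire shell is enclosed: Q_enc = -2.51×10^-6 C.
Gauss's law: E·4πr² = Q_enc/ε₀.
E = k|Q_enc|/r² = (8.99×10^9)(2.51×10^-6)/(0.597)² = 6.33×10^4 N/C.

|E| ≈ 6.33×10^4 N/C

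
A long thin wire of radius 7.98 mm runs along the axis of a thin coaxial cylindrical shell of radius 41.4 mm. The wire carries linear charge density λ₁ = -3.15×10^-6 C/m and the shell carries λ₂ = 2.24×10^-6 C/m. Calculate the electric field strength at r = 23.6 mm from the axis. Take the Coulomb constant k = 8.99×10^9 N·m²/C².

|E| ≈ 2.40e6 N/C

Coaxial Gaussian cylinder, radius r = 23.6 mm, length L (between the conductors, 7.98 mm < r < 41.4 mm).
Only the inner wire is enclosed; the outer shell contributes nothing inside itself. λ_enc = λ₁ = -3.15×10^-6 C/m.
Gauss's law: E·2πrL = λ_enc L/ε₀.
E = 2k|λ_enc|/r = 2(8.99×10^9)(3.15e-6)/(0.0236) = 2.40e6 N/C.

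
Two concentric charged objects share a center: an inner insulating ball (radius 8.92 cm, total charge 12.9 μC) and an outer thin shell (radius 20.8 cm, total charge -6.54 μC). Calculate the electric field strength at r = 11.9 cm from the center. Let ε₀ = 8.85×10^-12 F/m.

Take a concentric spherical Gaussian surface of radius r = 11.9 cm (between the bodies, 8.92 cm < r < 20.8 cm).
The shell at 20.8 cm lies outside the Gaussian surface, so Q_enc = 12.9 μC = 1.29×10^-5 C.
By Gauss's law, ∮E·dA = E·4πr² = Q_enc/ε₀.
E = |Q_enc|/(4πε₀r²) = (1.29×10^-5)/(4π·8.85×10^-12·(0.119)²) = 8.19×10^6 N/C.

E ≈ 8.19×10^6 N/C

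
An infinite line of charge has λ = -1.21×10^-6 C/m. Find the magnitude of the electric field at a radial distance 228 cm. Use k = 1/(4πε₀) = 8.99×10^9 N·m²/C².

E = 9.54×10^3 N/C

Choose a coaxial cylinder of radius r = 228 cm (arbitrary length L) as the Gaussian surface.
Q_enc = λL, so λ_enc = -1.21e-6 C/m.
Gauss's law: E·2πrL = λ_enc L/ε₀.
E = 2k|λ_enc|/r = 2(8.99×10^9)(1.21×10^-6)/(2.28) = 9.54×10^3 N/C.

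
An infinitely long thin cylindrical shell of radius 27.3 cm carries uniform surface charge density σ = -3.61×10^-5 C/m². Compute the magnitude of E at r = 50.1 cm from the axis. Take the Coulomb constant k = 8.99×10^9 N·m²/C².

Coaxial Gaussian cylinder, radius r = 50.1 cm, length L (r > 27.3 cm).
The whole shell is enclosed: λ_enc = σ·2πR = (-3.61×10^-5)·2π·(0.273) = -6.192×10^-5 C/m.
Applying ∮E·dA = Q_enc/ε₀ with the end caps contributing no flux:
E = 2k|λ_enc|/r = 2(8.99×10^9)(6.192×10^-5)/(0.501) = 2.22×10^6 N/C.

|E| = 2.22e6 N/C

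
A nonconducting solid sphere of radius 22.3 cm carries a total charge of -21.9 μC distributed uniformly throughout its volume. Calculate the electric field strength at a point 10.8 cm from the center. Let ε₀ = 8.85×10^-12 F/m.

E = 1.92×10^6 N/C

Take a concentric spherical Gaussian surface of radius r = 10.8 cm (r < R).
For a uniform sphere the enclosed fraction is (r/R)³, so Q_enc = (-21.9 μC)(0.108/0.223)³ = -2.488×10^-6 C.
Since E is radial and uniform over the Gaussian sphere, Φ = E·4πr² = Q_enc/ε₀.
E = |Q_enc|/(4πε₀r²) = (2.488×10^-6)/(4π·8.85×10^-12·(0.108)²) = 1.92×10^6 N/C.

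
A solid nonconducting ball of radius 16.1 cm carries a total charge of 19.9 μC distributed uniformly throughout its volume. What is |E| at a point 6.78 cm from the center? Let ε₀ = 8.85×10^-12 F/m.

|E| ≈ 2.91e6 N/C

Use a concentric Gaussian sphere at r = 6.78 cm (r < R).
For a uniform sphere the enclosed fraction is (r/R)³, so Q_enc = (19.9 μC)(0.0678/0.161)³ = 1.486×10^-6 C.
Applying ∮E·dA = Q_enc/ε₀ with Φ = E(4πr²):
E = |Q_enc|/(4πε₀r²) = (1.486e-6)/(4π·8.85×10^-12·(0.0678)²) = 2.91×10^6 N/C.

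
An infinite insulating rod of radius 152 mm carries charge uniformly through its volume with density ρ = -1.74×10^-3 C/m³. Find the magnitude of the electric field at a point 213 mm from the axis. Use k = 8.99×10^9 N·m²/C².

Choose a coaxial cylinder of radius r = 213 mm (arbitrary length L) as the Gaussian surface (r > 152 mm, full cross-section enclosed).
λ_enc = ρ·πR² = (-1.74e-3)π(0.152)² = -1.263e-4 C/m.
Gauss's law: E·2πrL = λ_enc L/ε₀.
E = 2k|λ_enc|/r = 2(8.99×10^9)(1.263×10^-4)/(0.213) = 1.07e7 N/C.

|E| ≈ 1.07e7 V/m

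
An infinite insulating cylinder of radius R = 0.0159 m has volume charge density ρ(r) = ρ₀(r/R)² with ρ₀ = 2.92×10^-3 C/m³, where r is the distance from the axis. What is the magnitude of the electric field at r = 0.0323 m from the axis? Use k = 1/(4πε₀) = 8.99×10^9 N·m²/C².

By cylindrical symmetry E is radial; use a coaxial Gaussian cylinder of radius 0.0323 m and length L (r > R, full charge per length enclosed).
λ_enc = 2π ∫₀^R ρ₀(r'/R)^2 r' dr' = 2πρ₀R²/4 = 1.16×10^-6 C/m.
Since E is radial and uniform over the curved surface, Φ = E·2πrL = Q_enc/ε₀ = λ_enc L/ε₀.
E = 2k|λ_enc|/r = 2(8.99×10^9)(1.16e-6)/(0.0323) = 6.45×10^5 N/C.

|E| = 6.45e5 N/C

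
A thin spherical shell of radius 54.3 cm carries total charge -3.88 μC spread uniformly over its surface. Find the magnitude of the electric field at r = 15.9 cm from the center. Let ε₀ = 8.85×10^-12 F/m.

E = 0

Take a concentric spherical Gaussian surface of radius r = 15.9 cm (inside the shell, r < 54.3 cm).
All the charge is outside the Gaussian surface: Q_enc = 0, hence E = 0 everywhere inside the shell.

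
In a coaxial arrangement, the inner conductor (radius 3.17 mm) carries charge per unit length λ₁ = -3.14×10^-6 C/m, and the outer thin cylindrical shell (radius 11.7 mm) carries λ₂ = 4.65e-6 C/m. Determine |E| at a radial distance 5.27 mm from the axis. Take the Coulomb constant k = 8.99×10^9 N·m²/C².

E = 1.07×10^7 N/C

By cylindrical symmetry E is radial; use a coaxial Gaussian cylinder of radius 5.27 mm and length L (between the conductors, 3.17 mm < r < 11.7 mm).
The shell at 11.7 mm lies outside the Gaussian surface, so λ_enc = λ₁ = -3.14×10^-6 C/m.
By Gauss's law (flux through the curved wall only), E·2πrL = λ_enc L/ε₀.
E = 2k|λ_enc|/r = 2(8.99×10^9)(3.14×10^-6)/(0.00527) = 1.07e7 N/C.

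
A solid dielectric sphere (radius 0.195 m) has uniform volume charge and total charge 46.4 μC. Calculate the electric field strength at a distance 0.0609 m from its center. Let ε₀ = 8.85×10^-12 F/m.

By spherical symmetry E is radial; choose a Gaussian sphere of radius r = 0.0609 m (r < R).
For a uniform sphere the enclosed fraction is (r/R)³, so Q_enc = (46.4 μC)(0.0609/0.195)³ = 1.413×10^-6 C.
Gauss's law: E·4πr² = Q_enc/ε₀.
E = |Q_enc|/(4πε₀r²) = (1.413×10^-6)/(4π·8.85×10^-12·(0.0609)²) = 3.43e6 N/C.

3.43×10^6 N/C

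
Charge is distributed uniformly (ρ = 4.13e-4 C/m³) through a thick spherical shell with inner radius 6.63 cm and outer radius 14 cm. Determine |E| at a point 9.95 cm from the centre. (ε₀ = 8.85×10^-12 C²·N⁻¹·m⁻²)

Symmetry ⇒ E = E(r) r̂. Gaussian sphere of radius r = 9.95 cm (within the shell material, 6.63 cm < r < 14 cm).
Enclosed charge is the volume from a to r: Q_enc = (4π/3)ρ(r³ − a³) = 1.20×10^-6 C.
Since E is radial and uniform over the Gaussian sphere, Φ = E·4πr² = Q_enc/ε₀.
E = |Q_enc|/(4πε₀r²) = (1.20e-6)/(4π·8.85×10^-12·(0.0995)²) = 1.09e6 N/C.

|E| = 1.09×10^6 V/m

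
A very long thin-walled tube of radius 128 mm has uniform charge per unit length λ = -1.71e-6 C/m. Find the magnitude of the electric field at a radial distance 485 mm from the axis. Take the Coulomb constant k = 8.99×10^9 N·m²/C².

Take a coaxial cylindrical Gaussian surface of radius r = 485 mm and length L (r > 128 mm).
The full line charge is enclosed: λ_enc = -1.71e-6 C/m.
By Gauss's law (flux through the curved wall only), E·2πrL = λ_enc L/ε₀.
E = 2k|λ_enc|/r = 2(8.99×10^9)(1.71e-6)/(0.485) = 6.34e4 N/C.

E ≈ 6.34e4 V/m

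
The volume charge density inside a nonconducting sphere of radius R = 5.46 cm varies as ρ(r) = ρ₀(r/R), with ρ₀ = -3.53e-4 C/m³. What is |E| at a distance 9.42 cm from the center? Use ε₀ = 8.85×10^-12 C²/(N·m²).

Take a concentric spherical Gaussian surface of radius r = 9.42 cm (r > R, all charge enclosed).
Q_enc = 4π ∫₀^R ρ₀(r'/R)^1 r'² dr' = 4πρ₀R³/4 = -1.805e-7 C.
Since E is radial and uniform over the Gaussian sphere, Φ = E·4πr² = Q_enc/ε₀.
E = |Q_enc|/(4πε₀r²) = (1.805e-7)/(4π·8.85×10^-12·(0.0942)²) = 1.83×10^5 N/C.

|E| = 1.83×10^5 V/m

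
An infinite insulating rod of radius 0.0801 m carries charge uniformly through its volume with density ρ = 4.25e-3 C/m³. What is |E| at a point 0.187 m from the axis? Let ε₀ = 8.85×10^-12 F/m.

By cylindrical symmetry E is radial; use a coaxial Gaussian cylinder of radius 0.187 m and length L (r > 0.0801 m, full cross-section enclosed).
λ_enc = ρ·πR² = (4.25×10^-3)π(0.0801)² = 8.567e-5 C/m.
Applying ∮E·dA = Q_enc/ε₀ with the end caps contributing no flux:
E = |λ_enc|/(2πε₀r) = (8.567×10^-5)/(2π·8.85×10^-12·0.187) = 8.24e6 N/C.

|E| ≈ 8.24×10^6 V/m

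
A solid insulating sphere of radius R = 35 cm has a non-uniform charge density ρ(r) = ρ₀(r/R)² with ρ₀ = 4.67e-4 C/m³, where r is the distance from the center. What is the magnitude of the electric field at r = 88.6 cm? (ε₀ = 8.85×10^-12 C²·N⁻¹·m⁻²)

|E| = 5.76×10^5 N/C

By spherical symmetry E is radial; choose a Gaussian sphere of radius r = 88.6 cm (r > R, all charge enclosed).
Q_enc = 4π ∫₀^R ρ₀(r'/R)^2 r'² dr' = 4πρ₀R³/5 = 5.032×10^-5 C.
Applying ∮E·dA = Q_enc/ε₀ with Φ = E(4πr²):
E = |Q_enc|/(4πε₀r²) = (5.032e-5)/(4π·8.85×10^-12·(0.886)²) = 5.76e5 N/C.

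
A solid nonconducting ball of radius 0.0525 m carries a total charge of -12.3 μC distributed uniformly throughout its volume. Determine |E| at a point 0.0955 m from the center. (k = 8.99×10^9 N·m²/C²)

1.21e7 V/m

Take a concentric spherical Gaussian surface of radius r = 0.0955 m (r > R, so the entire charge is enclosed).
Q_enc = -12.3 μC = -1.23e-5 C.
By Gauss's law, ∮E·dA = E·4πr² = Q_enc/ε₀.
E = k|Q_enc|/r² = (8.99×10^9)(1.23e-5)/(0.0955)² = 1.21e7 N/C.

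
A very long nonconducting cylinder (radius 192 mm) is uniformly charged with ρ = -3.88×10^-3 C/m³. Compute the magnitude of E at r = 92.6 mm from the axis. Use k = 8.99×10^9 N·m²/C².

By cylindrical symmetry E is radial; use a coaxial Gaussian cylinder of radius 92.6 mm and length L (r < R).
Charge inside radius r per length L is ρ·πr²·L, so λ_enc = ρπr² = -1.045e-4 C/m.
By Gauss's law (flux through the curved wall only), E·2πrL = λ_enc L/ε₀.
E = 2k|λ_enc|/r = 2(8.99×10^9)(1.045e-4)/(0.0926) = 2.03×10^7 N/C.

|E| ≈ 2.03×10^7 V/m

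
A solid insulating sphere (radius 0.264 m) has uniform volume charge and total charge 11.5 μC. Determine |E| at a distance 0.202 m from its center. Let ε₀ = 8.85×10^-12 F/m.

|E| = 1.14×10^6 N/C

Symmetry ⇒ E = E(r) r̂. Gaussian sphere of radius r = 0.202 m (r < R).
For a uniform sphere the enclosed fraction is (r/R)³, so Q_enc = (11.5 μC)(0.202/0.264)³ = 5.152×10^-6 C.
Gauss's law: E·4πr² = Q_enc/ε₀.
E = |Q_enc|/(4πε₀r²) = (5.152×10^-6)/(4π·8.85×10^-12·(0.202)²) = 1.14×10^6 N/C.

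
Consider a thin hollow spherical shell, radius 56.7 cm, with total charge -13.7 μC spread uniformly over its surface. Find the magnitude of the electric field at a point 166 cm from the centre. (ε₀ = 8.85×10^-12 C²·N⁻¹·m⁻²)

Use a concentric Gaussian sphere at r = 166 cm (r > 56.7 cm).
The entire shell is enclosed: Q_enc = -1.37×10^-5 C.
Applying ∮E·dA = Q_enc/ε₀ with Φ = E(4πr²):
E = |Q_enc|/(4πε₀r²) = (1.37×10^-5)/(4π·8.85×10^-12·(1.66)²) = 4.47×10^4 N/C.

|E| = 4.47e4 N/C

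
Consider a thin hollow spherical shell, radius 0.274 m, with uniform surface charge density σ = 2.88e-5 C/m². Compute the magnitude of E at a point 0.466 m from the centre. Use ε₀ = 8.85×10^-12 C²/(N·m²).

Take a concentric spherical Gaussian surface of radius r = 0.466 m (r > 0.274 m).
The entire shell is enclosed: Q_enc = σ·4πR² = (2.88×10^-5)·4π·(0.274)² = 2.717×10^-5 C.
Applying ∮E·dA = Q_enc/ε₀ with Φ = E(4πr²):
E = |Q_enc|/(4πε₀r²) = (2.717e-5)/(4π·8.85×10^-12·(0.466)²) = 1.13×10^6 N/C.

|E| = 1.13×10^6 N/C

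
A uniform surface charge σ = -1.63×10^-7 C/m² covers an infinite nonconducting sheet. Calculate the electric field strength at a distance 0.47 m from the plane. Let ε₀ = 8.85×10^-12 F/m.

E = 9.21e3 N/C

The symmetry is planar: E is normal to the sheet and the same magnitude on both sides. Take a pillbox straddling the sheet with end-cap area A.
Flux Φ = 2EA and Q_enc = σA, so 2EA = σA/ε₀ ⇒ E = |σ|/(2ε₀), independent of distance.
E = |σ|/(2ε₀) = (1.63×10^-7)/(2·8.85×10^-12) = 9.21×10^3 N/C.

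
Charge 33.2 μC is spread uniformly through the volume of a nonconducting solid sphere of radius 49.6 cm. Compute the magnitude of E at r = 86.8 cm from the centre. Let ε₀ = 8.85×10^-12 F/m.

Symmetry ⇒ E = E(r) r̂. Gaussian sphere of radius r = 86.8 cm (r > R, so the entire charge is enclosed).
Q_enc = 33.2 μC = 3.32e-5 C.
Gauss's law: E·4πr² = Q_enc/ε₀.
E = |Q_enc|/(4πε₀r²) = (3.32e-5)/(4π·8.85×10^-12·(0.868)²) = 3.96×10^5 N/C.

3.96×10^5 V/m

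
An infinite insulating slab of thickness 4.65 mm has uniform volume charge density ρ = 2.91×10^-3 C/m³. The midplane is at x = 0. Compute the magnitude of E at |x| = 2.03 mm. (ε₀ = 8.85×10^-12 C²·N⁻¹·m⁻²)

|E| = 6.67×10^5 V/m

By symmetry E is perpendicular to the slab. A Gaussian pillbox from −2.03 mm to +2.03 mm (face area A) lies entirely within the slab.
Q_enc = ρ·(2x)·A and flux = 2EA, so 2EA = 2ρxA/ε₀ ⇒ E = |ρ|x/ε₀.
E = (2.91×10^-3)(0.00203)/(8.85×10^-12) = 6.67×10^5 N/C.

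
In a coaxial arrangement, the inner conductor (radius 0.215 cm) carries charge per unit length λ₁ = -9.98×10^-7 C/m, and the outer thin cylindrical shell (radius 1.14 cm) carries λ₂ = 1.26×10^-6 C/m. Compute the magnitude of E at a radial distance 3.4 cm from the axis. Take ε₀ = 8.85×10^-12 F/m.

E = 1.39e5 N/C

Choose a coaxial cylinder of radius r = 3.4 cm (arbitrary length L) as the Gaussian surface (r > 1.14 cm, enclosing both).
λ_enc = λ₁ + λ₂ = (-9.98×10^-7) + (1.26×10^-6) = 2.62×10^-7 C/m.
By Gauss's law (flux through the curved wall only), E·2πrL = λ_enc L/ε₀.
E = |λ_enc|/(2πε₀r) = (2.62×10^-7)/(2π·8.85×10^-12·0.034) = 1.39×10^5 N/C.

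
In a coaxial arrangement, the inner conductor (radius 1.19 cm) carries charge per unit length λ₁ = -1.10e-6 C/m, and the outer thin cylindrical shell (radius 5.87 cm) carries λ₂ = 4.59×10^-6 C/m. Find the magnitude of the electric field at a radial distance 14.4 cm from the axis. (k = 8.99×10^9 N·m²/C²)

Take a coaxial cylindrical Gaussian surface of radius r = 14.4 cm and length L (r > 5.87 cm, enclosing both).
λ_enc = λ₁ + λ₂ = (-1.10×10^-6) + (4.59e-6) = 3.49e-6 C/m.
Applying ∮E·dA = Q_enc/ε₀ with the end caps contributing no flux:
E = 2k|λ_enc|/r = 2(8.99×10^9)(3.49×10^-6)/(0.144) = 4.36e5 N/C.

E = 4.36×10^5 N/C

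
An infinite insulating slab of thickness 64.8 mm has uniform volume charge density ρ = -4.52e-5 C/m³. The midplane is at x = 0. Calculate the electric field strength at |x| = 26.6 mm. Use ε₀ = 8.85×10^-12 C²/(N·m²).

By symmetry E is perpendicular to the slab. A Gaussian pillbox from −26.6 mm to +26.6 mm (face area A) lies entirely within the slab.
Q_enc = ρ·(2x)·A and flux = 2EA, so 2EA = 2ρxA/ε₀ ⇒ E = |ρ|x/ε₀.
E = (4.52×10^-5)(0.0266)/(8.85×10^-12) = 1.36e5 N/C.

|E| ≈ 1.36×10^5 N/C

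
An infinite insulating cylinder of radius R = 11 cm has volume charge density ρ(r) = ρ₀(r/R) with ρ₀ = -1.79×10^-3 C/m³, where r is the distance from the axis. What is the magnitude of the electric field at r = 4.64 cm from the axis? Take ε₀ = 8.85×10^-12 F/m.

Choose a coaxial cylinder of radius r = 4.64 cm (arbitrary length L) as the Gaussian surface (r < R).
Integrating ρ over the cross-section to radius r: λ_enc = (2πρ₀/R) ∫₀^r r'^2 dr' = 2πρ₀ r^3/(3·R) = -3.405e-6 C/m.
By Gauss's law (flux through the curved wall only), E·2πrL = λ_enc L/ε₀.
E = |λ_enc|/(2πε₀r) = (3.405e-6)/(2π·8.85×10^-12·0.0464) = 1.32×10^6 N/C.

|E| ≈ 1.32×10^6 V/m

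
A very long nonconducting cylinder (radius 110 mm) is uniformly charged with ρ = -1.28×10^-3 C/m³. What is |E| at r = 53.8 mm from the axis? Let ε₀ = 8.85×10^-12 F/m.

|E| = 3.89×10^6 V/m

Choose a coaxial cylinder of radius r = 53.8 mm (arbitrary length L) as the Gaussian surface (r < R).
Enclosed charge per unit length: λ_enc = ρ·πr² = (-1.28×10^-3)π(0.0538)² = -1.164×10^-5 C/m.
Since E is radial and uniform over the curved surface, Φ = E·2πrL = Q_enc/ε₀ = λ_enc L/ε₀.
E = |λ_enc|/(2πε₀r) = (1.164e-5)/(2π·8.85×10^-12·0.0538) = 3.89×10^6 N/C.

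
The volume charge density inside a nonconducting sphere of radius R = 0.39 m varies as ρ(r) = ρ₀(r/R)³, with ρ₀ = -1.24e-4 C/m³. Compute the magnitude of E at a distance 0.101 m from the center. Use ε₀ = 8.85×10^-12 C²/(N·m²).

E ≈ 4.10×10^3 V/m

Take a concentric spherical Gaussian surface of radius r = 0.101 m (r < R).
Q_enc = ∫₀^r ρ(r')·4πr'² dr' = (4πρ₀/R³) ∫₀^r r'^5 dr' = 4πρ₀ r^6/(6·R³) = -4.647e-9 C.
Since E is radial and uniform over the Gaussian sphere, Φ = E·4πr² = Q_enc/ε₀.
E = |Q_enc|/(4πε₀r²) = (4.647×10^-9)/(4π·8.85×10^-12·(0.101)²) = 4.10×10^3 N/C.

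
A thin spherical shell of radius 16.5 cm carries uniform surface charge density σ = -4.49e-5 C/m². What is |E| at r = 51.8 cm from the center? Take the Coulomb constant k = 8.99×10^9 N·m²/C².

E ≈ 5.15e5 N/C

Symmetry ⇒ E = E(r) r̂. Gaussian sphere of radius r = 51.8 cm (r > 16.5 cm).
The entire shell is enclosed: Q_enc = σ·4πR² = (-4.49×10^-5)·4π·(0.165)² = -1.536e-5 C.
Gauss's law: E·4πr² = Q_enc/ε₀.
E = k|Q_enc|/r² = (8.99×10^9)(1.536e-5)/(0.518)² = 5.15e5 N/C.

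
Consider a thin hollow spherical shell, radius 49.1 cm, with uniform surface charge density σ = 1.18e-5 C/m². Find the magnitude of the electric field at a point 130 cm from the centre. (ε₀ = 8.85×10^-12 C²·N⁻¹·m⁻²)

1.90e5 N/C

Symmetry ⇒ E = E(r) r̂. Gaussian sphere of radius r = 130 cm (r > 49.1 cm).
The entire shell is enclosed: Q_enc = σ·4πR² = (1.18×10^-5)·4π·(0.491)² = 3.575×10^-5 C.
Gauss's law: E·4πr² = Q_enc/ε₀.
E = |Q_enc|/(4πε₀r²) = (3.575×10^-5)/(4π·8.85×10^-12·(1.3)²) = 1.90×10^5 N/C.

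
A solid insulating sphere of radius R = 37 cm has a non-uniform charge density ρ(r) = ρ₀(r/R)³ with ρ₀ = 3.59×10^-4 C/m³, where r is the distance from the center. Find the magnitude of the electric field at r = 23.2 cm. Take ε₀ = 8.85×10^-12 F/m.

|E| = 3.87e5 V/m

Symmetry ⇒ E = E(r) r̂. Gaussian sphere of radius r = 23.2 cm (r < R).
Q_enc = ∫₀^r ρ(r')·4πr'² dr' = (4πρ₀/R³) ∫₀^r r'^5 dr' = 4πρ₀ r^6/(6·R³) = 2.315e-6 C.
Applying ∮E·dA = Q_enc/ε₀ with Φ = E(4πr²):
E = |Q_enc|/(4πε₀r²) = (2.315e-6)/(4π·8.85×10^-12·(0.232)²) = 3.87×10^5 N/C.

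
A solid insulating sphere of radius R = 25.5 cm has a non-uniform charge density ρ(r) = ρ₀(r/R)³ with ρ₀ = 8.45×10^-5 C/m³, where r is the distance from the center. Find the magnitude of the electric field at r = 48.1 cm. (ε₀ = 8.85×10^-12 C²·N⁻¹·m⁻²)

|E| ≈ 1.14×10^5 N/C

Use a concentric Gaussian sphere at r = 48.1 cm (r > R, all charge enclosed).
Q_enc = 4π ∫₀^R ρ₀(r'/R)^3 r'² dr' = 4πρ₀R³/6 = 2.935×10^-6 C.
By Gauss's law, ∮E·dA = E·4πr² = Q_enc/ε₀.
E = |Q_enc|/(4πε₀r²) = (2.935×10^-6)/(4π·8.85×10^-12·(0.481)²) = 1.14×10^5 N/C.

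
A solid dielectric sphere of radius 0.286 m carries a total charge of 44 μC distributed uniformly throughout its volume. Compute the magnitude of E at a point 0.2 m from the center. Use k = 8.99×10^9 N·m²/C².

|E| = 3.38e6 N/C

Use a concentric Gaussian sphere at r = 0.2 m (r < R).
For a uniform sphere the enclosed fraction is (r/R)³, so Q_enc = (44 μC)(0.2/0.286)³ = 1.505×10^-5 C.
Since E is radial and uniform over the Gaussian sphere, Φ = E·4πr² = Q_enc/ε₀.
E = k|Q_enc|/r² = (8.99×10^9)(1.505e-5)/(0.2)² = 3.38×10^6 N/C.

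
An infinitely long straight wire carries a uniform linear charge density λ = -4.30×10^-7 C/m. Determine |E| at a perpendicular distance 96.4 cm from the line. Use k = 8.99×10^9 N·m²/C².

E = 8.02×10^3 V/m

Take a coaxial cylindrical Gaussian surface of radius r = 96.4 cm and length L.
Q_enc = λL, so λ_enc = -4.30×10^-7 C/m.
Applying ∮E·dA = Q_enc/ε₀ with the end caps contributing no flux:
E = 2k|λ_enc|/r = 2(8.99×10^9)(4.30×10^-7)/(0.964) = 8.02×10^3 N/C.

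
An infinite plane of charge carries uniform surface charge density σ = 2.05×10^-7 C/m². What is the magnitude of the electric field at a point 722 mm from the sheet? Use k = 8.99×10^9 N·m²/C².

By planar symmetry E is perpendicular to the sheet and uniform; use a Gaussian pillbox with flat faces of area A on each side of the sheet.
Flux Φ = 2EA and Q_enc = σA, so 2EA = σA/ε₀ ⇒ E = |σ|/(2ε₀), independent of distance.
E = 2πk|σ| = 2π(8.99×10^9)(2.05×10^-7) = 1.16×10^4 N/C.

E ≈ 1.16×10^4 N/C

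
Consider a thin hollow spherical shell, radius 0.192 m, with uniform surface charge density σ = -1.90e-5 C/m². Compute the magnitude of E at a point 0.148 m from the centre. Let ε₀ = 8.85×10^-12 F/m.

Symmetry ⇒ E = E(r) r̂. Gaussian sphere of radius r = 0.148 m (inside the shell, r < 0.192 m).
All the charge is outside the Gaussian surface: Q_enc = 0, hence E = 0 everywhere inside the shell.

|E| = 0 V/m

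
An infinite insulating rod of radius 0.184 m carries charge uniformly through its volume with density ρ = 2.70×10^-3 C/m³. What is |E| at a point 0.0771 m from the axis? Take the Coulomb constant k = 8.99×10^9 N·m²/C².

Coaxial Gaussian cylinder, radius r = 0.0771 m, length L (r < R).
Charge inside radius r per length L is ρ·πr²·L, so λ_enc = ρπr² = 5.042×10^-5 C/m.
Applying ∮E·dA = Q_enc/ε₀ with the end caps contributing no flux:
E = 2k|λ_enc|/r = 2(8.99×10^9)(5.042×10^-5)/(0.0771) = 1.18×10^7 N/C.

E ≈ 1.18×10^7 V/m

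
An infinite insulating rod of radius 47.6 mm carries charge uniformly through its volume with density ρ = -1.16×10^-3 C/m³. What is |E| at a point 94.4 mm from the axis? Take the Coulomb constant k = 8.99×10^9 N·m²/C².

E ≈ 1.57e6 N/C

Take a coaxial cylindrical Gaussian surface of radius r = 94.4 mm and length L (r > 47.6 mm, full cross-section enclosed).
λ_enc = ρ·πR² = (-1.16×10^-3)π(0.0476)² = -8.257×10^-6 C/m.
Applying ∮E·dA = Q_enc/ε₀ with the end caps contributing no flux:
E = 2k|λ_enc|/r = 2(8.99×10^9)(8.257e-6)/(0.0944) = 1.57×10^6 N/C.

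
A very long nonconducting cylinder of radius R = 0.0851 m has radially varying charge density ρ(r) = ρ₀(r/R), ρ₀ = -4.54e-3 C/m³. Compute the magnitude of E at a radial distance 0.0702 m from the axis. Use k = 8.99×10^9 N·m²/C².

Choose a coaxial cylinder of radius r = 0.0702 m (arbitrary length L) as the Gaussian surface (r < R).
Integrating ρ over the cross-section to radius r: λ_enc = (2πρ₀/R) ∫₀^r r'^2 dr' = 2πρ₀ r^3/(3·R) = -3.865×10^-5 C/m.
By Gauss's law (flux through the curved wall only), E·2πrL = λ_enc L/ε₀.
E = 2k|λ_enc|/r = 2(8.99×10^9)(3.865×10^-5)/(0.0702) = 9.90×10^6 N/C.

|E| ≈ 9.90e6 V/m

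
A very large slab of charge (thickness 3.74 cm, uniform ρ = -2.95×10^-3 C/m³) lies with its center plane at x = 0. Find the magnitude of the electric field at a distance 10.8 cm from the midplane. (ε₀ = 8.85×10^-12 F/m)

6.23×10^6 N/C

The point |x| = 10.8 cm lies outside the slab (half-thickness 0.0187 m). A symmetric pillbox spanning the full slab encloses Q_enc = ρ·d·A.
Flux = 2EA ⇒ E = |ρ|d/(2ε₀), independent of distance outside.
E = (2.95×10^-3)(0.0374)/(2·8.85×10^-12) = 6.23e6 N/C.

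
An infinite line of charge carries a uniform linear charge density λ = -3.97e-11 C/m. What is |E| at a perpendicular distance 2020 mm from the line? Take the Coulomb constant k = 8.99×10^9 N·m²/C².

Choose a coaxial cylinder of radius r = 2020 mm (arbitrary length L) as the Gaussian surface.
Q_enc = λL, so λ_enc = -3.97e-11 C/m.
Applying ∮E·dA = Q_enc/ε₀ with the end caps contributing no flux:
E = 2k|λ_enc|/r = 2(8.99×10^9)(3.97×10^-11)/(2.02) = 0.353 N/C.

E = 0.353 N/C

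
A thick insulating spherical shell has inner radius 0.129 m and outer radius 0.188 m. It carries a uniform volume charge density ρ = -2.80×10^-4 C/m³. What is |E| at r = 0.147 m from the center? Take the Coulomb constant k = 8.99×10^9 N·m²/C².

|E| ≈ 5.03×10^5 V/m

By spherical symmetry E is radial; choose a Gaussian sphere of radius r = 0.147 m (within the shell material, 0.129 m < r < 0.188 m).
Enclosed charge is the volume from a to r: Q_enc = (4π/3)ρ(r³ − a³) = -1.208×10^-6 C.
Gauss's law: E·4πr² = Q_enc/ε₀.
E = k|Q_enc|/r² = (8.99×10^9)(1.208×10^-6)/(0.147)² = 5.03e5 N/C.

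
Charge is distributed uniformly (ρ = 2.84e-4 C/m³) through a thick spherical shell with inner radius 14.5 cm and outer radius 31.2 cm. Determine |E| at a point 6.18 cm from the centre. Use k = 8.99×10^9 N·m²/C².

|E| = 0 N/C

Use a concentric Gaussian sphere at r = 6.18 cm (r < 14.5 cm, inside the empty cavity).
No charge is enclosed, so by Gauss's law E·4πr² = 0 ⇒ E = 0.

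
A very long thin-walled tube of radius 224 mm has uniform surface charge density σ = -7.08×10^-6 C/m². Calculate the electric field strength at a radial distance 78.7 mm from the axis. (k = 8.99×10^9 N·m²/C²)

Take a coaxial cylindrical Gaussian surface of radius r = 78.7 mm and length L (r < 224 mm, inside the shell).
No charge is enclosed, so Gauss's law gives E·2πrL = 0 ⇒ E = 0.

E = 0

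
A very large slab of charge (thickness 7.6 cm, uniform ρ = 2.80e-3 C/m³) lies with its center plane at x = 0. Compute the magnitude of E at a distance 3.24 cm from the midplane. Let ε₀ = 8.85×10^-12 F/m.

|E| = 1.03×10^7 V/m

By symmetry E is perpendicular to the slab. A Gaussian pillbox from −3.24 cm to +3.24 cm (face area A) lies entirely within the slab.
Q_enc = ρ·(2x)·A and flux = 2EA, so 2EA = 2ρxA/ε₀ ⇒ E = |ρ|x/ε₀.
E = (2.80×10^-3)(0.0324)/(8.85×10^-12) = 1.03×10^7 N/C.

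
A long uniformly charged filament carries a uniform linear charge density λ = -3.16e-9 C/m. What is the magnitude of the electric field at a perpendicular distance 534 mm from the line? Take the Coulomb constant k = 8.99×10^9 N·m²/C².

E ≈ 106 V/m

Take a coaxial cylindrical Gaussian surface of radius r = 534 mm and length L.
Q_enc = λL, so λ_enc = -3.16e-9 C/m.
Applying ∮E·dA = Q_enc/ε₀ with the end caps contributing no flux:
E = 2k|λ_enc|/r = 2(8.99×10^9)(3.16×10^-9)/(0.534) = 106 N/C.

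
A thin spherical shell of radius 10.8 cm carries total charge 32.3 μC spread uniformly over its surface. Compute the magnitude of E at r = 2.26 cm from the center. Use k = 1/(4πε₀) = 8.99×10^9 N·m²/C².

Use a concentric Gaussian sphere at r = 2.26 cm (inside the shell, r < 10.8 cm).
No charge lies within this surface, so Q_enc = 0 and Gauss's law gives E·4πr² = 0 ⇒ E = 0.

E = 0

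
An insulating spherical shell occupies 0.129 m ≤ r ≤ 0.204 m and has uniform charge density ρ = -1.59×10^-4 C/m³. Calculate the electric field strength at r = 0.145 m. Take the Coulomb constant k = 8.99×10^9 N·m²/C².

E = 2.57×10^5 N/C

Take a concentric spherical Gaussian surface of radius r = 0.145 m (within the shell material, 0.129 m < r < 0.204 m).
Enclosed charge is the volume from a to r: Q_enc = (4π/3)ρ(r³ − a³) = -6.007×10^-7 C.
Applying ∮E·dA = Q_enc/ε₀ with Φ = E(4πr²):
E = k|Q_enc|/r² = (8.99×10^9)(6.007×10^-7)/(0.145)² = 2.57×10^5 N/C.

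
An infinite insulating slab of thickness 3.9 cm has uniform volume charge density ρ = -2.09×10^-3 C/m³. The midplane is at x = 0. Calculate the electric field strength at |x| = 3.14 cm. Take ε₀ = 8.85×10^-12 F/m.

4.61×10^6 V/m

The point |x| = 3.14 cm lies outside the slab (half-thickness 0.0195 m). A symmetric pillbox spanning the full slab encloses Q_enc = ρ·d·A.
Flux = 2EA ⇒ E = |ρ|d/(2ε₀), independent of distance outside.
E = (2.09e-3)(0.039)/(2·8.85×10^-12) = 4.61×10^6 N/C.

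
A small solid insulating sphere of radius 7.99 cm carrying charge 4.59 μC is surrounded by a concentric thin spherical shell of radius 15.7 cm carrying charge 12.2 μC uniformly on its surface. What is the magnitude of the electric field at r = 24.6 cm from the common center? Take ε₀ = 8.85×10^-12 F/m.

Use a concentric Gaussian sphere at r = 24.6 cm (r > 15.7 cm, enclosing both).
Q_enc = (4.59 μC) + (12.2 μC) = 1.679e-5 C.
Gauss's law: E·4πr² = Q_enc/ε₀.
E = |Q_enc|/(4πε₀r²) = (1.679e-5)/(4π·8.85×10^-12·(0.246)²) = 2.49e6 N/C.

E = 2.49×10^6 V/m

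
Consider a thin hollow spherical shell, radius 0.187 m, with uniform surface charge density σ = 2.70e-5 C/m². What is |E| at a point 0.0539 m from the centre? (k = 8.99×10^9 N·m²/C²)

Take a concentric spherical Gaussian surface of radius r = 0.0539 m (inside the shell, r < 0.187 m).
All the charge is outside the Gaussian surface: Q_enc = 0, hence E = 0 everywhere inside the shell.

E = 0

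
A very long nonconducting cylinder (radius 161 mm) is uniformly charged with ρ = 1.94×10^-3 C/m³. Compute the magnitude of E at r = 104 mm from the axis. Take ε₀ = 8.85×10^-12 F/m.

By cylindrical symmetry E is radial; use a coaxial Gaussian cylinder of radius 104 mm and length L (r < R).
Enclosed charge per unit length: λ_enc = ρ·πr² = (1.94×10^-3)π(0.104)² = 6.592×10^-5 C/m.
Applying ∮E·dA = Q_enc/ε₀ with the end caps contributing no flux:
E = |λ_enc|/(2πε₀r) = (6.592e-5)/(2π·8.85×10^-12·0.104) = 1.14e7 N/C.

|E| = 1.14×10^7 V/m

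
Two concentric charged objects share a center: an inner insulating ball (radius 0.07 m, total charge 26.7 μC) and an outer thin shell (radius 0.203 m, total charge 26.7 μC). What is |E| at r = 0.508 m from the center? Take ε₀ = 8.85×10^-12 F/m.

|E| = 1.86×10^6 N/C

Symmetry ⇒ E = E(r) r̂. Gaussian sphere of radius r = 0.508 m (r > 0.203 m, enclosing both).
Q_enc = (26.7 μC) + (26.7 μC) = 5.34×10^-5 C.
Applying ∮E·dA = Q_enc/ε₀ with Φ = E(4πr²):
E = |Q_enc|/(4πε₀r²) = (5.34e-5)/(4π·8.85×10^-12·(0.508)²) = 1.86×10^6 N/C.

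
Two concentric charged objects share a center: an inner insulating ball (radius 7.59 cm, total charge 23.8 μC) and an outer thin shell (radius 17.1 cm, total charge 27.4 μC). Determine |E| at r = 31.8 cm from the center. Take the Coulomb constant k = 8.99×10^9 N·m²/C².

|E| = 4.55×10^6 V/m

By spherical symmetry E is radial; choose a Gaussian sphere of radius r = 31.8 cm (r > 17.1 cm, enclosing both).
Q_enc = (23.8 μC) + (27.4 μC) = 5.12e-5 C.
By Gauss's law, ∮E·dA = E·4πr² = Q_enc/ε₀.
E = k|Q_enc|/r² = (8.99×10^9)(5.12e-5)/(0.318)² = 4.55×10^6 N/C.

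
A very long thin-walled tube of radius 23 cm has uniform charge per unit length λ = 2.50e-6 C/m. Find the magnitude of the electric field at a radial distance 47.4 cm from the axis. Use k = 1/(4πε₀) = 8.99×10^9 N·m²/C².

|E| = 9.48×10^4 N/C

Choose a coaxial cylinder of radius r = 47.4 cm (arbitrary length L) as the Gaussian surface (r > 23 cm).
The full line charge is enclosed: λ_enc = 2.50×10^-6 C/m.
Gauss's law: E·2πrL = λ_enc L/ε₀.
E = 2k|λ_enc|/r = 2(8.99×10^9)(2.50e-6)/(0.474) = 9.48×10^4 N/C.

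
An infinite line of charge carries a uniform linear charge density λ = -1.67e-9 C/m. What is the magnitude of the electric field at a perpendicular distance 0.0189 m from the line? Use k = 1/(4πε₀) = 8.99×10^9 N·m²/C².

By cylindrical symmetry E is radial; use a coaxial Gaussian cylinder of radius 0.0189 m and length L.
Q_enc = λL, so λ_enc = -1.67×10^-9 C/m.
Applying ∮E·dA = Q_enc/ε₀ with the end caps contributing no flux:
E = 2k|λ_enc|/r = 2(8.99×10^9)(1.67e-9)/(0.0189) = 1.59×10^3 N/C.

|E| = 1.59e3 N/C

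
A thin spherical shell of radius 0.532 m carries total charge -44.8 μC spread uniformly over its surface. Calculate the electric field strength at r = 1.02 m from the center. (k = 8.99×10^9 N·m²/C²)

|E| = 3.87×10^5 N/C

Symmetry ⇒ E = E(r) r̂. Gaussian sphere of radius r = 1.02 m (r > 0.532 m).
The entire shell is enclosed: Q_enc = -4.48×10^-5 C.
Since E is radial and uniform over the Gaussian sphere, Φ = E·4πr² = Q_enc/ε₀.
E = k|Q_enc|/r² = (8.99×10^9)(4.48×10^-5)/(1.02)² = 3.87e5 N/C.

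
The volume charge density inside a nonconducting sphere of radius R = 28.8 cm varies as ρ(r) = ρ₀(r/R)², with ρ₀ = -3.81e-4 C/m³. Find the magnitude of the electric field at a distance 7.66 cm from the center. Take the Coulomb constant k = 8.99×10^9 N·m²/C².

Use a concentric Gaussian sphere at r = 7.66 cm (r < R).
Integrate the density: Q_enc = 4π ∫₀^r ρ₀(r'/R)^2 r'² dr' = 4πρ₀ r^5/(5·R²) = -3.045e-8 C.
Applying ∮E·dA = Q_enc/ε₀ with Φ = E(4πr²):
E = k|Q_enc|/r² = (8.99×10^9)(3.045e-8)/(0.0766)² = 4.66e4 N/C.

|E| ≈ 4.66×10^4 N/C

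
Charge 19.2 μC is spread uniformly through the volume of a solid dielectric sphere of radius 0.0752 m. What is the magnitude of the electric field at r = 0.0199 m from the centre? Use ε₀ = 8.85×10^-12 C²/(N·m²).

Symmetry ⇒ E = E(r) r̂. Gaussian sphere of radius r = 0.0199 m (r < R).
Only the charge within r is enclosed: Q_enc = Q·(r/R)³ = (19.2 μC)·(0.0199 m/0.0752 m)³ = 3.558×10^-7 C.
Since E is radial and uniform over the Gaussian sphere, Φ = E·4πr² = Q_enc/ε₀.
E = |Q_enc|/(4πε₀r²) = (3.558e-7)/(4π·8.85×10^-12·(0.0199)²) = 8.08×10^6 N/C.

8.08×10^6 N/C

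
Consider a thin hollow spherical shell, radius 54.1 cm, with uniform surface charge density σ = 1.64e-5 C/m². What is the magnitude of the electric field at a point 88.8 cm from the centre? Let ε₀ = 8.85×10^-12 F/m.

6.88×10^5 N/C

Symmetry ⇒ E = E(r) r̂. Gaussian sphere of radius r = 88.8 cm (r > 54.1 cm).
The entire shell is enclosed: Q_enc = σ·4πR² = (1.64×10^-5)·4π·(0.541)² = 6.032e-5 C.
By Gauss's law, ∮E·dA = E·4πr² = Q_enc/ε₀.
E = |Q_enc|/(4πε₀r²) = (6.032×10^-5)/(4π·8.85×10^-12·(0.888)²) = 6.88×10^5 N/C.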